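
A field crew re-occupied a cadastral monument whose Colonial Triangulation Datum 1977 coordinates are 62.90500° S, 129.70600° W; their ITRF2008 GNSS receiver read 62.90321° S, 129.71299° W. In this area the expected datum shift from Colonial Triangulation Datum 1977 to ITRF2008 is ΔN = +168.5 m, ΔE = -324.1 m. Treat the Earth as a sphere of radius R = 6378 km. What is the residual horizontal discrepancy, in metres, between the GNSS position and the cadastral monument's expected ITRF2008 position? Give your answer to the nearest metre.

43 m

Observed coordinate differences: Δφ = +0.00179°, Δλ = -0.00699°.
Converting to metres (1° lat = 111317 m, cos φ = 0.455467): observed ΔN = 199.3 m, observed ΔE = -354.4 m.
Subtracting the expected shift leaves a residual of 199.3 − (168.5) = 30.8 m north and -354.4 − (-324.1) = -30.3 m east.
Residual distance = √(30.8² + (-30.3)²) = 43.2 m.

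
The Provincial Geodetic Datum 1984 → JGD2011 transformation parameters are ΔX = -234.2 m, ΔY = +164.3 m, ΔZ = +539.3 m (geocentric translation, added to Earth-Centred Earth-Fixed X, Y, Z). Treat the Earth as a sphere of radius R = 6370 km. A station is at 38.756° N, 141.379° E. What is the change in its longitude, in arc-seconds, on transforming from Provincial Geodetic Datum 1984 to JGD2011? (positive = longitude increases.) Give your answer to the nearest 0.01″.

sin φ = 0.626005, cos φ = 0.779819, sin λ = 0.624166, cos λ = -0.781292.
East component: ΔE = −sin λ·ΔX + cos λ·ΔY = −(0.624166)(-234.2) + (-0.781292)(164.3) = 17.81 m.
1° of latitude spans πR/180 = 111177 m; at latitude φ, 1° of longitude spans that × cos φ = 86698.3 m, so Δλ = 17.81 / 86698.3 × 3600 = 0.740″.

Δλ = 0.74″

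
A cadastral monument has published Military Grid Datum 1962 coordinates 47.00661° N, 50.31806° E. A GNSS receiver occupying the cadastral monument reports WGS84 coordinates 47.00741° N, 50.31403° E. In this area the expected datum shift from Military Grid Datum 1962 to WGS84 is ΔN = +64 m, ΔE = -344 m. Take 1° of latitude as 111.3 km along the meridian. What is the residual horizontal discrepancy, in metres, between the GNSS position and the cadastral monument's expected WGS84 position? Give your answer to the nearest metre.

46 m

Observed coordinate differences: Δφ = +0.00080°, Δλ = -0.00403°.
Converting to metres (1° lat = 111300 m, cos φ = 0.681914): observed ΔN = 89.0 m, observed ΔE = -305.9 m.
Subtracting the expected shift leaves a residual of 89.0 − (64) = 25.0 m north and -305.9 − (-344) = 38.1 m east.
Residual distance = √(25.0² + 38.1²) = 45.6 m.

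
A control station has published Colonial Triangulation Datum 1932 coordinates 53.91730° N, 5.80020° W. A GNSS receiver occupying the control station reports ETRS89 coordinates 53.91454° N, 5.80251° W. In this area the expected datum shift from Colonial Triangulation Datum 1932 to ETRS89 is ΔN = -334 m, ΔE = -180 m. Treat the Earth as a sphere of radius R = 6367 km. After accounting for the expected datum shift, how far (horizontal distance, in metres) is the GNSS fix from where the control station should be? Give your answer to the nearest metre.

40 m

Observed coordinate differences: Δφ = -0.00276°, Δλ = -0.00231°.
Converting to metres (1° lat = 111125 m, cos φ = 0.588952): observed ΔN = -306.7 m, observed ΔE = -151.2 m.
Subtracting the expected shift leaves a residual of -306.7 − (-334) = 27.3 m north and -151.2 − (-180) = 28.8 m east.
Residual distance = √(27.3² + 28.8²) = 39.7 m.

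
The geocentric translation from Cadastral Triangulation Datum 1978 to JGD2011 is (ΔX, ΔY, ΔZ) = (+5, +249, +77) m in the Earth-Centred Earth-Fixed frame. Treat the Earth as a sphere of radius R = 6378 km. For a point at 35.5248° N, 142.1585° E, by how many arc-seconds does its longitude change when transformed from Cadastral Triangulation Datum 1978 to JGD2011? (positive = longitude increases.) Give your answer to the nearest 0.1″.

Δλ = -7.9″

sin φ = 0.581055, cos φ = 0.813864, sin λ = 0.613479, cos λ = -0.789711.
East component: ΔE = −sin λ·ΔX + cos λ·ΔY = −(0.613479)(5) + (-0.789711)(249) = -199.71 m.
1° of latitude spans πR/180 = 111317 m; at latitude φ, 1° of longitude spans that × cos φ = 90597.0 m, so Δλ = -199.71 / 90597.0 × 3600 = -7.936″.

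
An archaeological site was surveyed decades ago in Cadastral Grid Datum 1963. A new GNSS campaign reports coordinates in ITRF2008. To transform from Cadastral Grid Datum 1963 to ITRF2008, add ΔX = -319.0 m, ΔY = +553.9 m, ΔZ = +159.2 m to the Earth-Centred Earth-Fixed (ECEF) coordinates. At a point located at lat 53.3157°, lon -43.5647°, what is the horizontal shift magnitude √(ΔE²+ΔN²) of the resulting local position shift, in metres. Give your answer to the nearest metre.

At φ = 53.3157°, λ = -43.5647°: sin φ = 0.801939, cos φ = 0.597405, sin λ = -0.689173, cos λ = 0.724597.
ΔE = −sin λ·ΔX + cos λ·ΔY = −(-0.689173)·(-319.0) + (0.724597)·(553.9) = 181.51 m.
ΔN = −sin φ cos λ·ΔX − sin φ sin λ·ΔY + cos φ·ΔZ = −(0.801939)(0.724597)(-319.0) − (0.801939)(-0.689173)(553.9) + (0.597405)(159.2) = 586.60 m.
Horizontal magnitude = √(ΔE² + ΔN²) = √(181.51² + 586.60²) = 614.04 m.

614 m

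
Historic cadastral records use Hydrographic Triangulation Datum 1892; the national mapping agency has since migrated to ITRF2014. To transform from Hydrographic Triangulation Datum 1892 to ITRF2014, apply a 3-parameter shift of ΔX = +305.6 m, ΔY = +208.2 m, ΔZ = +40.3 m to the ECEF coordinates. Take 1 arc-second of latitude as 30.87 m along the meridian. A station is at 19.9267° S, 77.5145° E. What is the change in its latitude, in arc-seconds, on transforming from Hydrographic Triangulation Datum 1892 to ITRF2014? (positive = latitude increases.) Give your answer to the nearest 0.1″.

sin φ = -0.340818, cos φ = 0.940129, sin λ = 0.976351, cos λ = 0.216193.
North component: ΔN = −sin φ cos λ·ΔX − sin φ sin λ·ΔY + cos φ·ΔZ = −(-0.340818)(0.216193)(305.6) − (-0.340818)(0.976351)(208.2) + (0.940129)(40.3) = 129.68 m.
1° of latitude spans 3600 × 30.87 = 111132 m, so Δφ = 129.68 / 111132 × 3600 = 4.201″.

Δφ = 4.2″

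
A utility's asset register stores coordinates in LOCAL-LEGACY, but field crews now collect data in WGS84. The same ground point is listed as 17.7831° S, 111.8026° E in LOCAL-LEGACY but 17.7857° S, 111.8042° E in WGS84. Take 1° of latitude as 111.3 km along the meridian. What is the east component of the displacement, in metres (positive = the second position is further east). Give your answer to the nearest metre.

ΔE = 170 m

Δφ = -17.7857° − -17.7831° = -0.0026°; Δλ = 111.8042° − 111.8026° = +0.0016°.
ΔN = Δφ × 111300 = -289.4 m; ΔE = Δλ × 111300 × cos(-17.7831°) = +0.0016 × 111300 × 0.952220 = 169.6 m.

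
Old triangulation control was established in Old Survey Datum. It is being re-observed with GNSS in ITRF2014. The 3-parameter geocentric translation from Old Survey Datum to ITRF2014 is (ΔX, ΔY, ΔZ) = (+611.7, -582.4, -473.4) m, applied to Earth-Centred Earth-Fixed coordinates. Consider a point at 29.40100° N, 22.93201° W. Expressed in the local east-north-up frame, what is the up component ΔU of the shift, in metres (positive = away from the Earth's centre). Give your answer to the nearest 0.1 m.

At φ = 29.40100°, λ = -22.93201°: sin φ = 0.490919, cos φ = 0.871205, sin λ = -0.389639, cos λ = 0.920968.
ΔU = cos φ cos λ·ΔX + cos φ sin λ·ΔY + sin φ·ΔZ = (0.871205)(0.920968)(611.7) + (0.871205)(-0.389639)(-582.4) + (0.490919)(-473.4) = 456.10 m.

ΔU = 456.1 m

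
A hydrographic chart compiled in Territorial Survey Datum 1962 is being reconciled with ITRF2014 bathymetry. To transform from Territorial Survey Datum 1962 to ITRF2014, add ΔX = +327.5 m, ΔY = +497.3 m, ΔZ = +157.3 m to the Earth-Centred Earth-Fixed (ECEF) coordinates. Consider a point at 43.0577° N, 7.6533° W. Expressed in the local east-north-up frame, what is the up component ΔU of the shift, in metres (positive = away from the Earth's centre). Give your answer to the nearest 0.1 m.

At φ = 43.0577°, λ = -7.6533°: sin φ = 0.682735, cos φ = 0.730667, sin λ = -0.133178, cos λ = 0.991092.
ΔU = cos φ cos λ·ΔX + cos φ sin λ·ΔY + sin φ·ΔZ = (0.730667)(0.991092)(327.5) + (0.730667)(-0.133178)(497.3) + (0.682735)(157.3) = 296.16 m.

ΔU = 296.2 m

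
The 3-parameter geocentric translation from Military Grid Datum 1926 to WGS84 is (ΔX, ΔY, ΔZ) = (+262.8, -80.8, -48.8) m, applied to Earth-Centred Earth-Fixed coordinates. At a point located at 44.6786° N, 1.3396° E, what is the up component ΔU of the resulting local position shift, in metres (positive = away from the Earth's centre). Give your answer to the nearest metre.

The local up (radial) axis is (cos φ cos λ, cos φ sin λ, sin φ), giving ΔU = 186.816 − 1.343 − 34.313 = 151.16 m.

ΔU = 151 m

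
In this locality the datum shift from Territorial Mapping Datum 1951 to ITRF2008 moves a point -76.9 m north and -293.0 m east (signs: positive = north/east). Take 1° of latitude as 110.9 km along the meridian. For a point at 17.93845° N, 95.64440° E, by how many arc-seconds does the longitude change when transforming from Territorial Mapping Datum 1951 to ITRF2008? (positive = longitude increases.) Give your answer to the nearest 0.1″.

At latitude 17.93845°, cos φ = 0.951388.
1° of longitude at this latitude = 110.9 × cos φ = 105.51 km, so Δλ = -293.0 / 105508.9 = -0.0027770° = -9.997″.

Δλ = -10.0″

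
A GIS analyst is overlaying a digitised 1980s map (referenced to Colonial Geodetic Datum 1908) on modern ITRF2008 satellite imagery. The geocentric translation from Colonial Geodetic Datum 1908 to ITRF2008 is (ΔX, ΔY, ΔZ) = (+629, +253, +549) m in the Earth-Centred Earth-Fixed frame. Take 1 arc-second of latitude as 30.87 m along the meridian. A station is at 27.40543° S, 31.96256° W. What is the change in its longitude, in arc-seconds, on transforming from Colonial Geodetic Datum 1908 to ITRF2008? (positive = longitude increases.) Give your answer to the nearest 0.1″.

sin φ = -0.460284, cos φ = 0.887772, sin λ = -0.529365, cos λ = 0.848394.
East component: ΔE = −sin λ·ΔX + cos λ·ΔY = −(-0.529365)(629) + (0.848394)(253) = 547.61 m.
1° of latitude spans 3600 × 30.87 = 111132 m; at latitude φ, 1° of longitude spans that × cos φ = 98659.9 m, so Δλ = 547.61 / 98659.9 × 3600 = 19.982″.

Δλ = 20.0″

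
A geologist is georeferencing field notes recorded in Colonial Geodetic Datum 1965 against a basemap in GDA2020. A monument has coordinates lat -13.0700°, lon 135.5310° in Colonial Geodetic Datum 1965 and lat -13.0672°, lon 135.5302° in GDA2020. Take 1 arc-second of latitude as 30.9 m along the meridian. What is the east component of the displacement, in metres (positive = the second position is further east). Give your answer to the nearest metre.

ΔE = -87 m

Δφ = -13.0672° − -13.0700° = +0.0028°; Δλ = 135.5302° − 135.5310° = -0.0008°.
1° of latitude = 3600 × 30.90 = 111240 m.
ΔN = Δφ × 111240 = 311.5 m; ΔE = Δλ × 111240 × cos(-13.0700°) = -0.0008 × 111240 × 0.974095 = -86.7 m.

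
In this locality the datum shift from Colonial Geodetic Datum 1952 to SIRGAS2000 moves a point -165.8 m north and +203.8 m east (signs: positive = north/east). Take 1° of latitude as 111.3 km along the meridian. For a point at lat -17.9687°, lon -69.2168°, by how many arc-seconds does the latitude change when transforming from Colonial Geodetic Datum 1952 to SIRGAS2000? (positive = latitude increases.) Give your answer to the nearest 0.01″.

Δφ = -5.36″

1° of latitude = 111.3 km, so Δφ = -165.8 / 111300 = -0.0014897° = -5.363″.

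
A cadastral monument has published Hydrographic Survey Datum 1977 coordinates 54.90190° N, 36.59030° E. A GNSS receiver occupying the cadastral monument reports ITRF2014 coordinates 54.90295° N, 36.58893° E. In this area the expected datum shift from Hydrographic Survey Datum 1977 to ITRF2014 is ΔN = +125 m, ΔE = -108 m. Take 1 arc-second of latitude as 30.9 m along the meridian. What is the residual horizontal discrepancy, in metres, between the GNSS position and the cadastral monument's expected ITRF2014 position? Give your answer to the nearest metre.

Observed coordinate differences: Δφ = +0.00105°, Δλ = -0.00137°.
Converting to metres (1° lat = 111240 m, cos φ = 0.574978): observed ΔN = 116.8 m, observed ΔE = -87.6 m.
Subtracting the expected shift leaves a residual of 116.8 − (125) = -8.2 m north and -87.6 − (-108) = 20.4 m east.
Residual distance = √((-8.2)² + 20.4²) = 22.0 m.

22 m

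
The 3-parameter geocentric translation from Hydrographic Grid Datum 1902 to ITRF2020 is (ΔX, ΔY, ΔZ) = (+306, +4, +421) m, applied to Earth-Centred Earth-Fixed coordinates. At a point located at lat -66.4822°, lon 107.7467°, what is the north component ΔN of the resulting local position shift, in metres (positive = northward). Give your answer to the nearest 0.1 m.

ΔN = 86.0 m

The local north axis is (−sin φ cos λ, −sin φ sin λ, cos φ), giving ΔN = -85.524 + 3.493 + 167.993 = 85.96 m.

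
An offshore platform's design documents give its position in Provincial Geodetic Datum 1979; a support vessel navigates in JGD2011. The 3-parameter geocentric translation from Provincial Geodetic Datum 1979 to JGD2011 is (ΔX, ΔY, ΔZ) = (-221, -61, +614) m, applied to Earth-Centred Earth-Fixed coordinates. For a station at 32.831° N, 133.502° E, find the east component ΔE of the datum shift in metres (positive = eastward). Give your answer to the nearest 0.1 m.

ΔE = 202.3 m

The local east axis at (φ, λ) is (−sin λ, cos λ, 0), so ΔE = −sin(133.502°)·(-221) + cos(133.502°)·(-61) = 202.29 m.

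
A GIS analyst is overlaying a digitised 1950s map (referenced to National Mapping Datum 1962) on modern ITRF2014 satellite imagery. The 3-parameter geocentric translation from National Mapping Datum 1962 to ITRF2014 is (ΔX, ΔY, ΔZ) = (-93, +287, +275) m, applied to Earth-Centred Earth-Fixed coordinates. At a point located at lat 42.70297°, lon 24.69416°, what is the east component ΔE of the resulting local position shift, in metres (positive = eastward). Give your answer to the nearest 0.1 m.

At φ = 42.70297°, λ = 24.69416°: sin φ = 0.678198, cos φ = 0.734879, sin λ = 0.417774, cos λ = 0.908551.
ΔE = −sin λ·ΔX + cos λ·ΔY = −(0.417774)·(-93) + (0.908551)·(287) = 299.61 m.

ΔE = 299.6 m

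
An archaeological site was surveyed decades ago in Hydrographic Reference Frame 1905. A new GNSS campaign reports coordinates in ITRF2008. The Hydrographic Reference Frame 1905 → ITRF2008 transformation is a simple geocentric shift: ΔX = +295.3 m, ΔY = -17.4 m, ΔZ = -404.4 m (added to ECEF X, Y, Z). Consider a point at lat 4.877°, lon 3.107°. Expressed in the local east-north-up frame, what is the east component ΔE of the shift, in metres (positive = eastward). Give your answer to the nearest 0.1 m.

ΔE = -33.4 m

The local east axis at (φ, λ) is (−sin λ, cos λ, 0), so ΔE = −sin(3.107°)·295.3 + cos(3.107°)·(-17.4) = -33.38 m.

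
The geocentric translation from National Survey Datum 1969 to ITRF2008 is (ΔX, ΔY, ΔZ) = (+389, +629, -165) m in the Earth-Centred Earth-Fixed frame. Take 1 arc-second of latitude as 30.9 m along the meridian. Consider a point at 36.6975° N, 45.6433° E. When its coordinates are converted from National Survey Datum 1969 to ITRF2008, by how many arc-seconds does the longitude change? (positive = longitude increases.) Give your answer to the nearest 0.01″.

Δλ = 6.52″

sin φ = 0.597590, cos φ = 0.801802, sin λ = 0.715001, cos λ = 0.699123.
East component: ΔE = −sin λ·ΔX + cos λ·ΔY = −(0.715001)(389) + (0.699123)(629) = 161.61 m.
1° of latitude spans 3600 × 30.90 = 111240 m; at latitude φ, 1° of longitude spans that × cos φ = 89192.4 m, so Δλ = 161.61 / 89192.4 × 3600 = 6.523″.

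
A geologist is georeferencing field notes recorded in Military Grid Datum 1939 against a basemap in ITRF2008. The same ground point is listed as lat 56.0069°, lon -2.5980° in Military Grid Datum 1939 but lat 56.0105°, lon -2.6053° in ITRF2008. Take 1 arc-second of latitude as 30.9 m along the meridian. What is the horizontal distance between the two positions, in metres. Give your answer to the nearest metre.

605 m

Δφ = 56.0105° − 56.0069° = +0.0036°; Δλ = -2.6053° − -2.5980° = -0.0073°.
1° of latitude = 3600 × 30.90 = 111240 m.
ΔN = Δφ × 111240 = 400.5 m; ΔE = Δλ × 111240 × cos(56.0069°) = -0.0073 × 111240 × 0.559093 = -454.0 m.
Distance = √(ΔE² + ΔN²) = √((-454.0)² + 400.5²) = 605.4 m.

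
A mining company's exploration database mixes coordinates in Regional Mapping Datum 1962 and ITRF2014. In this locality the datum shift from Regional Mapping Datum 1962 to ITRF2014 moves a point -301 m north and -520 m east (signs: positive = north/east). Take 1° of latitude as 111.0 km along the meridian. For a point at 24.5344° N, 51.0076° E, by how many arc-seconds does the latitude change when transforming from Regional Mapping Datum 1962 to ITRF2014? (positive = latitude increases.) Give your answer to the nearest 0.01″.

1° of latitude = 111.0 km, so Δφ = -301.0 / 111000 = -0.0027117° = -9.762″.

Δφ = -9.76″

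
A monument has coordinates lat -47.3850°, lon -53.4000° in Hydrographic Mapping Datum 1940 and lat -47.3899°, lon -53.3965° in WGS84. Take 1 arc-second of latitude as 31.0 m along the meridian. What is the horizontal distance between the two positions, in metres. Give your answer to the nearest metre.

607 m

Δφ = -47.3899° − -47.3850° = -0.0049°; Δλ = -53.3965° − -53.4000° = +0.0035°.
1° of latitude = 3600 × 31.00 = 111600 m.
ΔN = Δφ × 111600 = -546.8 m; ΔE = Δλ × 111600 × cos(-47.3850°) = +0.0035 × 111600 × 0.677069 = 264.5 m.
Distance = √(ΔE² + ΔN²) = √(264.5² + (-546.8)²) = 607.4 m.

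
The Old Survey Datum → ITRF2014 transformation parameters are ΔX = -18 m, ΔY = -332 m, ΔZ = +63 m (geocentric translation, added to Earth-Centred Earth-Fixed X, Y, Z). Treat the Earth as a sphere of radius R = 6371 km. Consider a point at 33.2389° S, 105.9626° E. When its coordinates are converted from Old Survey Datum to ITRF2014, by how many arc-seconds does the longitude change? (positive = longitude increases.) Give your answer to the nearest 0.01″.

sin φ = -0.548131, cos φ = 0.836392, sin λ = 0.961441, cos λ = -0.275010.
East component: ΔE = −sin λ·ΔX + cos λ·ΔY = −(0.961441)(-18) + (-0.275010)(-332) = 108.61 m.
1° of latitude spans πR/180 = 111195 m; at latitude φ, 1° of longitude spans that × cos φ = 93002.6 m, so Δλ = 108.61 / 93002.6 × 3600 = 4.204″.

Δλ = 4.20″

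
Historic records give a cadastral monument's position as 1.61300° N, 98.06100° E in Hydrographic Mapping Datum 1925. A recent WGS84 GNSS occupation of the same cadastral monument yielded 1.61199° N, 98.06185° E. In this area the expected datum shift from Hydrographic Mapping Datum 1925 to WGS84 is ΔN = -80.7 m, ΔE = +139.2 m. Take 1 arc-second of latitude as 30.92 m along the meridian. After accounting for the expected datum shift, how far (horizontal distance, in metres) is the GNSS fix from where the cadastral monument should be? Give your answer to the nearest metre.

55 m

Observed coordinate differences: Δφ = -0.00101°, Δλ = +0.00085°.
Converting to metres (1° lat = 111312 m, cos φ = 0.999604): observed ΔN = -112.4 m, observed ΔE = 94.6 m.
Subtracting the expected shift leaves a residual of -112.4 − (-80.7) = -31.7 m north and 94.6 − (139.2) = -44.6 m east.
Residual distance = √((-31.7)² + (-44.6)²) = 54.8 m.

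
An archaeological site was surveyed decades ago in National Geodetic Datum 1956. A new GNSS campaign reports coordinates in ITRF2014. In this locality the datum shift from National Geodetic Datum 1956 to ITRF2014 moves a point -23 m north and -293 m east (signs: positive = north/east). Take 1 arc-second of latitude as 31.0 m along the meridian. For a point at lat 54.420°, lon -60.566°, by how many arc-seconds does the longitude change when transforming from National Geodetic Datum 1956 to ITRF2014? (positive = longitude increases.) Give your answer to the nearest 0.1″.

At latitude 54.420°, cos φ = 0.581839.
1″ of longitude at this latitude = 31.00 × cos φ = 18.0370 m, so Δλ = -293.0 / 18.0370 = -16.244″.

Δλ = -16.2″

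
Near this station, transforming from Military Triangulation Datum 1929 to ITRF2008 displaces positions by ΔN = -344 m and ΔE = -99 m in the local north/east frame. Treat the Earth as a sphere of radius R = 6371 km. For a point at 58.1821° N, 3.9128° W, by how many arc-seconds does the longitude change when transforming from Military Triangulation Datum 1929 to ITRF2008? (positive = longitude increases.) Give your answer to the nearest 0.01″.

Δλ = -6.08″

At latitude 58.1821°, cos φ = 0.527221.
One radian of longitude at latitude φ spans R cos φ, so Δλ = ΔE / (R cos φ) = -99.0 / (6371000 × 0.527221) = -2.9474e-05 rad = -6.079″.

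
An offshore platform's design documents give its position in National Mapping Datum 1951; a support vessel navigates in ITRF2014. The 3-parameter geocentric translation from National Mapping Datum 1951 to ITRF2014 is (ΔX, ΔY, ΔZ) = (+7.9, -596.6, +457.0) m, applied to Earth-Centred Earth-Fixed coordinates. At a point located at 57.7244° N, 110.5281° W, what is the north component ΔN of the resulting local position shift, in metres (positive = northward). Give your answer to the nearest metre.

ΔN = -226 m

The local north axis is (−sin φ cos λ, −sin φ sin λ, cos φ), giving ΔN = 2.342 − 472.388 + 244.034 = -226.01 m.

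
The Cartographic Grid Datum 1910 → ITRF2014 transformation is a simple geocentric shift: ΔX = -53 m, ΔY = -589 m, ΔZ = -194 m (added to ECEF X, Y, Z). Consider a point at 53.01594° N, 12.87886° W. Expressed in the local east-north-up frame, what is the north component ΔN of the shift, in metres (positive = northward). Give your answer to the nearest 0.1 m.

ΔN = -180.3 m

The local north axis is (−sin φ cos λ, −sin φ sin λ, cos φ), giving ΔN = 41.272 − 104.869 − 116.709 = -180.31 m.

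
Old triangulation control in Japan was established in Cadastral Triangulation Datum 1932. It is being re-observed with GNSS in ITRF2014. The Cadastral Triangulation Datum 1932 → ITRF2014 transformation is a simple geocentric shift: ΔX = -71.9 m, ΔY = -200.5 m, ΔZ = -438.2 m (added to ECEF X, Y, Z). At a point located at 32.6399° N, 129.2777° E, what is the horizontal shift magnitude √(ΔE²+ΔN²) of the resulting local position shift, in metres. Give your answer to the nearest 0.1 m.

At φ = 32.6399°, λ = 129.2777°: sin φ = 0.539357, cos φ = 0.842077, sin λ = 0.774087, cos λ = -0.633080.
ΔE = −sin λ·ΔX + cos λ·ΔY = −(0.774087)·(-71.9) + (-0.633080)·(-200.5) = 182.59 m.
ΔN = −sin φ cos λ·ΔX − sin φ sin λ·ΔY + cos φ·ΔZ = −(0.539357)(-0.633080)(-71.9) − (0.539357)(0.774087)(-200.5) + (0.842077)(-438.2) = -309.84 m.
Horizontal magnitude = √(ΔE² + ΔN²) = √(182.59² + (-309.84)²) = 359.64 m.

359.6 m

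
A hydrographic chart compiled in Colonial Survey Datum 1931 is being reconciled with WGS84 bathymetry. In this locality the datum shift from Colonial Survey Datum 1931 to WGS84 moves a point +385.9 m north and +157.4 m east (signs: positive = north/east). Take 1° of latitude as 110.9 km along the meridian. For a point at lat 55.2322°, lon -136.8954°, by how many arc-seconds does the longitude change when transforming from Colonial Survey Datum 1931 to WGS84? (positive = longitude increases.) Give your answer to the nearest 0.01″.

At latitude 55.2322°, cos φ = 0.570252.
1° of longitude at this latitude = 110.9 × cos φ = 63.24 km, so Δλ = 157.4 / 63240.9 = 0.0024889° = 8.960″.

Δλ = 8.96″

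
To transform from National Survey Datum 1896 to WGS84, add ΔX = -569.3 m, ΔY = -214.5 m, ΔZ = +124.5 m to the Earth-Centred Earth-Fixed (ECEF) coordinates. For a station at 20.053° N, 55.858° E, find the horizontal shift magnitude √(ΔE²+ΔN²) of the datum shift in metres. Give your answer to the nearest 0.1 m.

The local east axis at (φ, λ) is (−sin λ, cos λ, 0), so ΔE = −sin(55.858°)·(-569.3) + cos(55.858°)·(-214.5) = 350.79 m.
The local north axis is (−sin φ cos λ, −sin φ sin λ, cos φ), giving ΔN = 109.559 + 60.873 + 116.952 = 287.38 m.
Horizontal magnitude = √(ΔE² + ΔN²) = √(350.79² + 287.38²) = 453.48 m.

453.5 m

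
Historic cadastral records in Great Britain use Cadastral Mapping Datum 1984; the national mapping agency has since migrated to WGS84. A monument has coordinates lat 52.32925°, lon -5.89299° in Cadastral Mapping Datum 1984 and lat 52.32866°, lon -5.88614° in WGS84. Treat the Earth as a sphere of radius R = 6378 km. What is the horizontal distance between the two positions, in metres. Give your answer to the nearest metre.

Δφ = 52.32866° − 52.32925° = -0.00059°; Δλ = -5.88614° − -5.89299° = +0.00685°.
1° along a meridian = πR/180 = 111317 m.
ΔN = Δφ × 111317 = -65.7 m; ΔE = Δλ × 111317 × cos(52.32925°) = +0.00685 × 111317 × 0.611123 = 466.0 m.
Distance = √(ΔE² + ΔN²) = √(466.0² + (-65.7)²) = 470.6 m.

471 m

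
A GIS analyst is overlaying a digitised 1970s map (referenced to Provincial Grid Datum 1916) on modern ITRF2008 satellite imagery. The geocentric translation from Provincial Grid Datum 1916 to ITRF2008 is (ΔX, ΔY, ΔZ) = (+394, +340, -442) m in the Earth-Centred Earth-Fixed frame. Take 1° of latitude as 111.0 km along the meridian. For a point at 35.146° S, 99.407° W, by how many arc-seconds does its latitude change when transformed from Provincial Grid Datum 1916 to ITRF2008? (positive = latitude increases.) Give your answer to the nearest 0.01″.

sin φ = -0.575662, cos φ = 0.817688, sin λ = -0.986552, cos λ = -0.163446.
North component: ΔN = −sin φ cos λ·ΔX − sin φ sin λ·ΔY + cos φ·ΔZ = −(-0.575662)(-0.163446)(394) − (-0.575662)(-0.986552)(340) + (0.817688)(-442) = -591.58 m.
1° of latitude spans 111000 m, so Δφ = -591.58 / 111000 × 3600 = -19.186″.

Δφ = -19.19″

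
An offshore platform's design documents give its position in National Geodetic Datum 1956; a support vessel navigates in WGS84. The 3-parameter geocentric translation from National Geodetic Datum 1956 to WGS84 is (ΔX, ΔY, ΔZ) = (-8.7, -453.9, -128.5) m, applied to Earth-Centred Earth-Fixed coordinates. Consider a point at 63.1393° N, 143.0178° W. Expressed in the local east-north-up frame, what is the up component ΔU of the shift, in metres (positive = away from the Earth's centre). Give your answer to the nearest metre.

At φ = 63.1393°, λ = -143.0178°: sin φ = 0.892108, cos φ = 0.451823, sin λ = -0.601567, cos λ = -0.798822.
ΔU = cos φ cos λ·ΔX + cos φ sin λ·ΔY + sin φ·ΔZ = (0.451823)(-0.798822)(-8.7) + (0.451823)(-0.601567)(-453.9) + (0.892108)(-128.5) = 11.88 m.

ΔU = 12 m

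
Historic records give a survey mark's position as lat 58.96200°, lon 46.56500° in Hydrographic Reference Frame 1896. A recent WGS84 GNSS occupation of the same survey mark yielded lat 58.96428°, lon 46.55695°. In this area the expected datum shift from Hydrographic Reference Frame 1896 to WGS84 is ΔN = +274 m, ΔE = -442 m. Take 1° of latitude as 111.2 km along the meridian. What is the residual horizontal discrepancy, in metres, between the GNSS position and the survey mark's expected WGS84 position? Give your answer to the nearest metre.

28 m

Observed coordinate differences: Δφ = +0.00228°, Δλ = -0.00805°.
Converting to metres (1° lat = 111200 m, cos φ = 0.515606): observed ΔN = 253.5 m, observed ΔE = -461.6 m.
Subtracting the expected shift leaves a residual of 253.5 − (274) = -20.5 m north and -461.6 − (-442) = -19.6 m east.
Residual distance = √((-20.5)² + (-19.6)²) = 28.3 m.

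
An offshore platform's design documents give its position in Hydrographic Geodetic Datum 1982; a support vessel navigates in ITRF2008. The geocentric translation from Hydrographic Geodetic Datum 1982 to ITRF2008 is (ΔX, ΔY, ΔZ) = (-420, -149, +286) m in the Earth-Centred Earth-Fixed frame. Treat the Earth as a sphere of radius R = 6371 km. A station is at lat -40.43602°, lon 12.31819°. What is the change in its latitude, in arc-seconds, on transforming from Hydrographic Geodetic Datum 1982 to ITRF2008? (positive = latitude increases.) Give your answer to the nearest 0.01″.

sin φ = -0.648599, cos φ = 0.761131, sin λ = 0.213341, cos λ = 0.976978.
North component: ΔN = −sin φ cos λ·ΔX − sin φ sin λ·ΔY + cos φ·ΔZ = −(-0.648599)(0.976978)(-420) − (-0.648599)(0.213341)(-149) + (0.761131)(286) = -69.07 m.
1° of latitude spans πR/180 = 111195 m, so Δφ = -69.07 / 111195 × 3600 = -2.236″.

Δφ = -2.24″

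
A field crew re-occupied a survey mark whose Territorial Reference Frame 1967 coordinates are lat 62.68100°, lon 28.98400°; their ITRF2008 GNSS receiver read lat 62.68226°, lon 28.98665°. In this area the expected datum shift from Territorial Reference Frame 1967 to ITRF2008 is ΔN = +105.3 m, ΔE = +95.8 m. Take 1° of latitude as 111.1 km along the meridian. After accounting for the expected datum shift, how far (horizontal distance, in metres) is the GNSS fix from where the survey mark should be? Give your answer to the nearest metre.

Observed coordinate differences: Δφ = +0.00126°, Δλ = +0.00265°.
Converting to metres (1° lat = 111100 m, cos φ = 0.458944): observed ΔN = 140.0 m, observed ΔE = 135.1 m.
Subtracting the expected shift leaves a residual of 140.0 − (105.3) = 34.7 m north and 135.1 − (95.8) = 39.3 m east.
Residual distance = √(34.7² + 39.3²) = 52.4 m.

52 m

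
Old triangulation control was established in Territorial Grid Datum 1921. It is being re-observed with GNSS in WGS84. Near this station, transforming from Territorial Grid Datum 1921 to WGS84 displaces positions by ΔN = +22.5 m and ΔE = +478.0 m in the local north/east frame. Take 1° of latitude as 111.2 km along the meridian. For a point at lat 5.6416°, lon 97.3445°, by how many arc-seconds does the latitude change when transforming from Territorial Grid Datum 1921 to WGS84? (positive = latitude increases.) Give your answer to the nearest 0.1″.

Δφ = 0.7″

1° of latitude = 111.2 km, so Δφ = 22.5 / 111200 = 0.0002023° = 0.728″.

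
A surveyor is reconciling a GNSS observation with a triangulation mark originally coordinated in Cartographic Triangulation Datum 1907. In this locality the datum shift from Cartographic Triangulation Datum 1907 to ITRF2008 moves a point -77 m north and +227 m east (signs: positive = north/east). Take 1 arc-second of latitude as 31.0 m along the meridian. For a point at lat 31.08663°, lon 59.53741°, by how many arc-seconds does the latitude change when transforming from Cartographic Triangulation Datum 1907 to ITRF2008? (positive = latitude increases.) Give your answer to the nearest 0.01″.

Δφ = -2.48″

1″ of latitude = 31.00 m, so Δφ = -77.0 / 31.00 = -2.484″.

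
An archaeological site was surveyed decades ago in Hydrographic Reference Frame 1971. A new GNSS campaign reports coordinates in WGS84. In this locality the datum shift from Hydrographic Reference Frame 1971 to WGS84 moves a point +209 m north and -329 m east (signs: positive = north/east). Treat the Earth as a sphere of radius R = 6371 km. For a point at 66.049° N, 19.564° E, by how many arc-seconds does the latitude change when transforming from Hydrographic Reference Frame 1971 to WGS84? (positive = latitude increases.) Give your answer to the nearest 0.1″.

Δφ = 6.8″

On a sphere of radius R, 1 rad of latitude = R, so Δφ = ΔN / R = 209.0 / 6371000 = 3.2805e-05 rad = 6.766″.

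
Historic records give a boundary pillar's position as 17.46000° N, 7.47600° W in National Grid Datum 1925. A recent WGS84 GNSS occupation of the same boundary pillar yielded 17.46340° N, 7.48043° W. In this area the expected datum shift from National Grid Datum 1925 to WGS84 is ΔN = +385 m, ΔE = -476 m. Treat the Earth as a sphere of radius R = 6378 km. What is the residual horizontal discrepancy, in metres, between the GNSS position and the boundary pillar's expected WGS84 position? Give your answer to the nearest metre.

9 m

Observed coordinate differences: Δφ = +0.00340°, Δλ = -0.00443°.
Converting to metres (1° lat = 111317 m, cos φ = 0.953927): observed ΔN = 378.5 m, observed ΔE = -470.4 m.
Subtracting the expected shift leaves a residual of 378.5 − (385) = -6.5 m north and -470.4 − (-476) = 5.6 m east.
Residual distance = √((-6.5)² + 5.6²) = 8.6 m.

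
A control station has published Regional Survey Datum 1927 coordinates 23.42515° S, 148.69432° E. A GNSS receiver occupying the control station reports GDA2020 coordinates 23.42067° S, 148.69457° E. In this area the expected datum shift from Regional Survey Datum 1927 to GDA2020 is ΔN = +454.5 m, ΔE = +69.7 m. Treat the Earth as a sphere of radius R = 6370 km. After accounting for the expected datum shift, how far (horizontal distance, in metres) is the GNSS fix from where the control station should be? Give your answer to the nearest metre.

Observed coordinate differences: Δφ = +0.00448°, Δλ = +0.00025°.
Converting to metres (1° lat = 111177 m, cos φ = 0.917580): observed ΔN = 498.1 m, observed ΔE = 25.5 m.
Subtracting the expected shift leaves a residual of 498.1 − (454.5) = 43.6 m north and 25.5 − (69.7) = -44.2 m east.
Residual distance = √(43.6² + (-44.2)²) = 62.1 m.

62 m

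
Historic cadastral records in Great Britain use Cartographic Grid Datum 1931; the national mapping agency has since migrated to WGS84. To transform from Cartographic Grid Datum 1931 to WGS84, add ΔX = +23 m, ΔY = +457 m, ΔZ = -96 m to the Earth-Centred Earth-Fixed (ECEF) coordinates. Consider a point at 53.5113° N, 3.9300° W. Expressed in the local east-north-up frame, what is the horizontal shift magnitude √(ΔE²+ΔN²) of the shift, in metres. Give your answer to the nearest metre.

The local east axis at (φ, λ) is (−sin λ, cos λ, 0), so ΔE = −sin(-3.9300°)·23 + cos(-3.9300°)·457 = 457.50 m.
The local north axis is (−sin φ cos λ, −sin φ sin λ, cos φ), giving ΔN = -18.448 + 25.182 − 57.088 = -50.35 m.
Horizontal magnitude = √(ΔE² + ΔN²) = √(457.50² + (-50.35)²) = 460.26 m.

460 m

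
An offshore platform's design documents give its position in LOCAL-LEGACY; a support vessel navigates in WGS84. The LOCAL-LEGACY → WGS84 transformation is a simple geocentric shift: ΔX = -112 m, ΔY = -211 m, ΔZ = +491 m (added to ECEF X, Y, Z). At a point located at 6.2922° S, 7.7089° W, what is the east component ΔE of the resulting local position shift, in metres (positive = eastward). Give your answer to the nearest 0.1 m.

At φ = -6.2922°, λ = -7.7089°: sin φ = -0.109599, cos φ = 0.993976, sin λ = -0.134140, cos λ = 0.990962.
ΔE = −sin λ·ΔX + cos λ·ΔY = −(-0.134140)·(-112) + (0.990962)·(-211) = -224.12 m.

ΔE = -224.1 m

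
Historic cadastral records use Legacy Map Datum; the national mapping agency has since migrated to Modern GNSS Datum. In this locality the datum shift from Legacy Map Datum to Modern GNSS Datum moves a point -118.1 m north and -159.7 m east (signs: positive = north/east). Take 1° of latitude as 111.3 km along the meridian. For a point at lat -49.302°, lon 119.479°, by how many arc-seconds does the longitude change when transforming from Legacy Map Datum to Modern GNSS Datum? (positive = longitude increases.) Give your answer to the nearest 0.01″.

At latitude -49.302°, cos φ = 0.652072.
1° of longitude at this latitude = 111.3 × cos φ = 72.58 km, so Δλ = -159.7 / 72575.6 = -0.0022005° = -7.922″.

Δλ = -7.92″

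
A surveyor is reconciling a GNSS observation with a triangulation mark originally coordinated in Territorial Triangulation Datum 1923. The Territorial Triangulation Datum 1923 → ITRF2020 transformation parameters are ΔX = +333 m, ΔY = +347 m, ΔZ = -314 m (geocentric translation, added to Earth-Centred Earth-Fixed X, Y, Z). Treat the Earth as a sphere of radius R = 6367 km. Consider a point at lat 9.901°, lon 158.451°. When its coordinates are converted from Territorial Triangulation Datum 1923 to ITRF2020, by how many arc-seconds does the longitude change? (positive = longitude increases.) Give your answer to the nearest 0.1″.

sin φ = 0.171946, cos φ = 0.985106, sin λ = 0.367297, cos λ = -0.930104.
East component: ΔE = −sin λ·ΔX + cos λ·ΔY = −(0.367297)(333) + (-0.930104)(347) = -445.06 m.
1° of latitude spans πR/180 = 111125 m; at latitude φ, 1° of longitude spans that × cos φ = 109470.1 m, so Δλ = -445.06 / 109470.1 × 3600 = -14.636″.

Δλ = -14.6″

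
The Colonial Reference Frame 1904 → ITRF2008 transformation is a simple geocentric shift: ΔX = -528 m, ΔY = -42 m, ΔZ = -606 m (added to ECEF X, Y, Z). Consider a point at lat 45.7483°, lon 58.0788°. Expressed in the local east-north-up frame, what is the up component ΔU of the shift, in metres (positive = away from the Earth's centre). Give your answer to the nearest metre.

ΔU = -654 m

At φ = 45.7483°, λ = 58.0788°: sin φ = 0.716281, cos φ = 0.697812, sin λ = 0.848776, cos λ = 0.528752.
ΔU = cos φ cos λ·ΔX + cos φ sin λ·ΔY + sin φ·ΔZ = (0.697812)(0.528752)(-528) + (0.697812)(0.848776)(-42) + (0.716281)(-606) = -653.76 m.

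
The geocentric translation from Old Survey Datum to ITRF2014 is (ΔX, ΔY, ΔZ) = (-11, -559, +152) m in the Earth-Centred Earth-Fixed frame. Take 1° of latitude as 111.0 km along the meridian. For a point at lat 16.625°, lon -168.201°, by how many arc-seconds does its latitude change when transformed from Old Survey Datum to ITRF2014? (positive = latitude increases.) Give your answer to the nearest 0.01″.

Δφ = 3.56″

sin φ = 0.286106, cos φ = 0.958198, sin λ = -0.204479, cos λ = -0.978871.
North component: ΔN = −sin φ cos λ·ΔX − sin φ sin λ·ΔY + cos φ·ΔZ = −(0.286106)(-0.978871)(-11) − (0.286106)(-0.204479)(-559) + (0.958198)(152) = 109.86 m.
1° of latitude spans 111000 m, so Δφ = 109.86 / 111000 × 3600 = 3.563″.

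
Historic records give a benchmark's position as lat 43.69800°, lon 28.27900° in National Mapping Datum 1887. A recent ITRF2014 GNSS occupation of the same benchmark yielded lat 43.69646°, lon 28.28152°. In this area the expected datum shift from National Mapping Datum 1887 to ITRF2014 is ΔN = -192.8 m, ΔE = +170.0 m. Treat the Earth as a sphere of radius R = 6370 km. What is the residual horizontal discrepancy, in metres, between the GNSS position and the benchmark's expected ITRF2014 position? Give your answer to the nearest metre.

Observed coordinate differences: Δφ = -0.00154°, Δλ = +0.00252°.
Converting to metres (1° lat = 111177 m, cos φ = 0.722991): observed ΔN = -171.2 m, observed ΔE = 202.6 m.
Subtracting the expected shift leaves a residual of -171.2 − (-192.8) = 21.6 m north and 202.6 − (170.0) = 32.6 m east.
Residual distance = √(21.6² + 32.6²) = 39.1 m.

39 m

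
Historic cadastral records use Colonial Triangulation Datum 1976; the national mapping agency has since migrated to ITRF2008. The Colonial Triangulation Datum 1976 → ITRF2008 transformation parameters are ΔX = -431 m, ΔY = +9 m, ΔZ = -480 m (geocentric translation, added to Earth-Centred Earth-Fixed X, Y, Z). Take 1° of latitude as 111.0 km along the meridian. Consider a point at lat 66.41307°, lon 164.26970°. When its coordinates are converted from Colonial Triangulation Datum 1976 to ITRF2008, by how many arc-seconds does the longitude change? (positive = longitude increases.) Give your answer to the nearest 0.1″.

sin φ = 0.916454, cos φ = 0.400140, sin λ = 0.271110, cos λ = -0.962549.
East component: ΔE = −sin λ·ΔX + cos λ·ΔY = −(0.271110)(-431) + (-0.962549)(9) = 108.19 m.
1° of latitude spans 111000 m; at latitude φ, 1° of longitude spans that × cos φ = 44415.5 m, so Δλ = 108.19 / 44415.5 × 3600 = 8.769″.

Δλ = 8.8″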